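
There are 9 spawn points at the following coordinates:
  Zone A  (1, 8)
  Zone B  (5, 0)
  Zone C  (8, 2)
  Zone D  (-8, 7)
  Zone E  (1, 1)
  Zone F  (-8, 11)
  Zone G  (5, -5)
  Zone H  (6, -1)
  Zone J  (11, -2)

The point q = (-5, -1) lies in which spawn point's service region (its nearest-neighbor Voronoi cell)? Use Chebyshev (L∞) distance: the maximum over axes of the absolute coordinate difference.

d(q, Zone A) = max(6, 9) = 9
d(q, Zone B) = max(10, 1) = 10
d(q, Zone C) = max(13, 3) = 13
d(q, Zone D) = max(3, 8) = 8
d(q, Zone E) = max(6, 2) = 6
d(q, Zone F) = max(3, 12) = 12
d(q, Zone G) = max(10, 4) = 10
d(q, Zone H) = max(11, 0) = 11
d(q, Zone J) = max(16, 1) = 16
Zone E is nearest.

Zone E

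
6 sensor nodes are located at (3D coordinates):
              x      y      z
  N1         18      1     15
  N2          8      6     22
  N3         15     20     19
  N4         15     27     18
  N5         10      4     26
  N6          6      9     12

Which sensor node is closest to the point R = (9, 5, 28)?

Squared Euclidean distances:
|RN1|² = 81 + 16 + 169 = 266
|RN2|² = 1 + 1 + 36 = 38
|RN3|² = 36 + 225 + 81 = 342
|RN4|² = 36 + 484 + 100 = 620
|RN5|² = 1 + 1 + 4 = 6
|RN6|² = 9 + 16 + 256 = 281
The smallest is to N5, so R lies in the Voronoi region of N5.

N5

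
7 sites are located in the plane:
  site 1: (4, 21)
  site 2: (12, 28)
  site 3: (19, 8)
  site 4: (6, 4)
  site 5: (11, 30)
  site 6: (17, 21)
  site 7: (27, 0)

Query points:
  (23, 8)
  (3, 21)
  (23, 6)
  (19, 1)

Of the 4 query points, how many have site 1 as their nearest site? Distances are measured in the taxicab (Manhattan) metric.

1

(23, 8) — d to each: site 1:32, site 2:31, site 3:4, site 4:21, site 5:34, site 6:19, site 7:12 → nearest is site 3
(3, 21) — d to each: site 1:1, site 2:16, site 3:29, site 4:20, site 5:17, site 6:14, site 7:45 → nearest is site 1
(23, 6) — d to each: site 1:34, site 2:33, site 3:6, site 4:19, site 5:36, site 6:21, site 7:10 → nearest is site 3
(19, 1) — d to each: site 1:35, site 2:34, site 3:7, site 4:16, site 5:37, site 6:22, site 7:9 → nearest is site 3
1 of the 4 points has site 1 as nearest.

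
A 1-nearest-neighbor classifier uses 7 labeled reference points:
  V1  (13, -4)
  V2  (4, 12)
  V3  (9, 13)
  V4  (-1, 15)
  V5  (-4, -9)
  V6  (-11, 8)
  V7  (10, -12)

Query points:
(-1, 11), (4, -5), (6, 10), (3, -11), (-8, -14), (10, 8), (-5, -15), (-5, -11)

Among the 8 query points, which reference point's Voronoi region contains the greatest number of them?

V5

(-1, 11) — d² to each: V1:421, V2:26, V3:104, V4:16, V5:409, V6:109, V7:650 → nearest is V4
(4, -5) — d² to each: V1:82, V2:289, V3:349, V4:425, V5:80, V6:394, V7:85 → nearest is V5
(6, 10) — d² to each: V1:245, V2:8, V3:18, V4:74, V5:461, V6:293, V7:500 → nearest is V2
(3, -11) — d² to each: V1:149, V2:530, V3:612, V4:692, V5:53, V6:557, V7:50 → nearest is V7
(-8, -14) — d² to each: V1:541, V2:820, V3:1018, V4:890, V5:41, V6:493, V7:328 → nearest is V5
(10, 8) — d² to each: V1:153, V2:52, V3:26, V4:170, V5:485, V6:441, V7:400 → nearest is V3
(-5, -15) — d² to each: V1:445, V2:810, V3:980, V4:916, V5:37, V6:565, V7:234 → nearest is V5
(-5, -11) — d² to each: V1:373, V2:610, V3:772, V4:692, V5:5, V6:397, V7:226 → nearest is V5
Tally — V2:1, V3:1, V4:1, V5:4, V7:1. V5 captures the most (4).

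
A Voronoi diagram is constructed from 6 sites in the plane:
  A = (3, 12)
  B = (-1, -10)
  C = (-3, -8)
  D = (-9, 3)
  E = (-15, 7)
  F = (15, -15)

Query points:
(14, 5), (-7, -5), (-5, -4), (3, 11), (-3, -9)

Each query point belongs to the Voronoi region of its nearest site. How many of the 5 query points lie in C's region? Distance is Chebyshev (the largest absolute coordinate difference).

(14, 5) — d to each: A:11, B:15, C:17, D:23, E:29, F:20 → nearest is A
(-7, -5) — d to each: A:17, B:6, C:4, D:8, E:12, F:22 → nearest is C
(-5, -4) — d to each: A:16, B:6, C:4, D:7, E:11, F:20 → nearest is C
(3, 11) — d to each: A:1, B:21, C:19, D:12, E:18, F:26 → nearest is A
(-3, -9) — d to each: A:21, B:2, C:1, D:12, E:16, F:18 → nearest is C
3 of the 5 points have C as nearest.

3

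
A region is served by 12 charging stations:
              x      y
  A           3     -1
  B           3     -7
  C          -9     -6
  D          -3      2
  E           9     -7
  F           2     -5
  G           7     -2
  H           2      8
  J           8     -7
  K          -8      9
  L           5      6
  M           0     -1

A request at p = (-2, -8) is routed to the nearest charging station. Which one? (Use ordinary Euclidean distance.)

Since √ is increasing, it suffices to compare squared distances:
|pA|² = (-2−3)² + (-8−(-1))² = 25 + 49 = 74
|pB|² = (-2−3)² + (-8−(-7))² = 25 + 1 = 26
|pC|² = (-2−(-9))² + (-8−(-6))² = 49 + 4 = 53
|pD|² = (-2−(-3))² + (-8−2)² = 1 + 100 = 101
|pE|² = (-2−9)² + (-8−(-7))² = 121 + 1 = 122
|pF|² = (-2−2)² + (-8−(-5))² = 16 + 9 = 25
|pG|² = (-2−7)² + (-8−(-2))² = 81 + 36 = 117
|pH|² = (-2−2)² + (-8−8)² = 16 + 256 = 272
|pJ|² = (-2−8)² + (-8−(-7))² = 100 + 1 = 101
|pK|² = (-2−(-8))² + (-8−9)² = 36 + 289 = 325
|pL|² = (-2−5)² + (-8−6)² = 49 + 196 = 245
|pM|² = (-2−0)² + (-8−(-1))² = 4 + 49 = 53
F is nearest.

F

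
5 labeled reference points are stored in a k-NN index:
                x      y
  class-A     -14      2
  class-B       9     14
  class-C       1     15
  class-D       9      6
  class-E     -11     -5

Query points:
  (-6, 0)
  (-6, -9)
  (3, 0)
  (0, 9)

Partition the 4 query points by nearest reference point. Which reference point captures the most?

(-6, 0) — d² to each: class-A:68, class-B:421, class-C:274, class-D:261, class-E:50 → nearest is class-E
(-6, -9) — d² to each: class-A:185, class-B:754, class-C:625, class-D:450, class-E:41 → nearest is class-E
(3, 0) — d² to each: class-A:293, class-B:232, class-C:229, class-D:72, class-E:221 → nearest is class-D
(0, 9) — d² to each: class-A:245, class-B:106, class-C:37, class-D:90, class-E:317 → nearest is class-C
Tally — class-C:1, class-D:1, class-E:2. class-E captures the most (2).

class-E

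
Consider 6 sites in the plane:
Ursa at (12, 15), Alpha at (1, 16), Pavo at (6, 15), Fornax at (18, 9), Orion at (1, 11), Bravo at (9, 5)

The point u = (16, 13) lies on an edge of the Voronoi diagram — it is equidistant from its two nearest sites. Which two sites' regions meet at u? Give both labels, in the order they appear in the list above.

Ursa and Fornax

Squared distances from u to each site:
d²(u, Ursa) = (16−12)² + (13−15)² = 16 + 4 = 20
d²(u, Alpha) = (16−1)² + (13−16)² = 225 + 9 = 234
d²(u, Pavo) = (16−6)² + (13−15)² = 100 + 4 = 104
d²(u, Fornax) = (16−18)² + (13−9)² = 4 + 16 = 20
d²(u, Orion) = (16−1)² + (13−11)² = 225 + 4 = 229
d²(u, Bravo) = (16−9)² + (13−5)² = 49 + 64 = 113
u is equidistant from Ursa and Fornax (both at squared distance 20), and every other site is strictly farther — so u lies on the Ursa–Fornax Voronoi edge.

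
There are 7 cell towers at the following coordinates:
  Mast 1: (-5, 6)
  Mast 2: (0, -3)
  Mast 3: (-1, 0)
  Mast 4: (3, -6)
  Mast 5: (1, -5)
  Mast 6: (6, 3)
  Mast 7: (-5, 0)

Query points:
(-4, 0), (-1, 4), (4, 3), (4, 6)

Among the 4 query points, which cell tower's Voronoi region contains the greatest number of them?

(-4, 0) — d² to each: Mast 1:37, Mast 2:25, Mast 3:9, Mast 4:85, Mast 5:50, Mast 6:109, Mast 7:1 → nearest is Mast 7
(-1, 4) — d² to each: Mast 1:20, Mast 2:50, Mast 3:16, Mast 4:116, Mast 5:85, Mast 6:50, Mast 7:32 → nearest is Mast 3
(4, 3) — d² to each: Mast 1:90, Mast 2:52, Mast 3:34, Mast 4:82, Mast 5:73, Mast 6:4, Mast 7:90 → nearest is Mast 6
(4, 6) — d² to each: Mast 1:81, Mast 2:97, Mast 3:61, Mast 4:145, Mast 5:130, Mast 6:13, Mast 7:117 → nearest is Mast 6
Tally — Mast 3:1, Mast 6:2, Mast 7:1. Mast 6 captures the most (2).

Mast 6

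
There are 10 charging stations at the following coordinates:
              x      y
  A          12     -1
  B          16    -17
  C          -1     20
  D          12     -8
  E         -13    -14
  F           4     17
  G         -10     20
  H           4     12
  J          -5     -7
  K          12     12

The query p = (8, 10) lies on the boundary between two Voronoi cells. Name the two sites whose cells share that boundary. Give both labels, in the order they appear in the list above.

Squared distances from p to each site:
|pA|² = (8−12)² + (10−(-1))² = 16 + 121 = 137
|pB|² = (8−16)² + (10−(-17))² = 64 + 729 = 793
|pC|² = (8−(-1))² + (10−20)² = 81 + 100 = 181
|pD|² = (8−12)² + (10−(-8))² = 16 + 324 = 340
|pE|² = (8−(-13))² + (10−(-14))² = 441 + 576 = 1017
|pF|² = (8−4)² + (10−17)² = 16 + 49 = 65
|pG|² = (8−(-10))² + (10−20)² = 324 + 100 = 424
|pH|² = (8−4)² + (10−12)² = 16 + 4 = 20
|pJ|² = (8−(-5))² + (10−(-7))² = 169 + 289 = 458
|pK|² = (8−12)² + (10−12)² = 16 + 4 = 20
p is equidistant from H and K (both at squared distance 20), and every other site is strictly farther — so p lies on the H–K Voronoi edge.

H and K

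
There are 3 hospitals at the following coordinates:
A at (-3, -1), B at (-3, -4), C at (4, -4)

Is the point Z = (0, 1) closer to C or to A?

Compare squared distances:
|ZC|² = (0−4)² + (1−(-4))² = 16 + 25 = 41
|ZA|² = (0−(-3))² + (1−(-1))² = 9 + 4 = 13
41 > 13, so A is closer.

A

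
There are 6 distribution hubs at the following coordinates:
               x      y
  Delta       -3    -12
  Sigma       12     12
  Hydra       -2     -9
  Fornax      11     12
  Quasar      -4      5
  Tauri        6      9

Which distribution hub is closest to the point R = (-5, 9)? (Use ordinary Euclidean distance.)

Compare squared distances (the ordering matches that of the actual distances):
d²(R, Delta) = 4 + 441 = 445
d²(R, Sigma) = 289 + 9 = 298
d²(R, Hydra) = 9 + 324 = 333
d²(R, Fornax) = 256 + 9 = 265
d²(R, Quasar) = 1 + 16 = 17
d²(R, Tauri) = 121 + 0 = 121
Quasar is nearest.

Quasar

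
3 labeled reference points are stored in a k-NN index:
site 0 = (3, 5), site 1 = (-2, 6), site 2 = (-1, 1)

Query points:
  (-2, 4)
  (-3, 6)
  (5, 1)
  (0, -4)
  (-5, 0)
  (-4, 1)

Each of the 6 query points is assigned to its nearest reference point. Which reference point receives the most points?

site 2

(-2, 4) — d² to each: site 0:26, site 1:4, site 2:10 → nearest is site 1
(-3, 6) — d² to each: site 0:37, site 1:1, site 2:29 → nearest is site 1
(5, 1) — d² to each: site 0:20, site 1:74, site 2:36 → nearest is site 0
(0, -4) — d² to each: site 0:90, site 1:104, site 2:26 → nearest is site 2
(-5, 0) — d² to each: site 0:89, site 1:45, site 2:17 → nearest is site 2
(-4, 1) — d² to each: site 0:65, site 1:29, site 2:9 → nearest is site 2
Tally — site 0:1, site 1:2, site 2:3. site 2 captures the most (3).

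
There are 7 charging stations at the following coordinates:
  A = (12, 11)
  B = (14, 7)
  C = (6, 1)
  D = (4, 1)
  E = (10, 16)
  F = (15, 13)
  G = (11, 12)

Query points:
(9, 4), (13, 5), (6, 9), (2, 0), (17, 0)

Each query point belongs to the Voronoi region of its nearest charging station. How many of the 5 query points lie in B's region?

2

(9, 4) — d² to each: A:58, B:34, C:18, D:34, E:145, F:117, G:68 → nearest is C
(13, 5) — d² to each: A:37, B:5, C:65, D:97, E:130, F:68, G:53 → nearest is B
(6, 9) — d² to each: A:40, B:68, C:64, D:68, E:65, F:97, G:34 → nearest is G
(2, 0) — d² to each: A:221, B:193, C:17, D:5, E:320, F:338, G:225 → nearest is D
(17, 0) — d² to each: A:146, B:58, C:122, D:170, E:305, F:173, G:180 → nearest is B
2 of the 5 points have B as nearest.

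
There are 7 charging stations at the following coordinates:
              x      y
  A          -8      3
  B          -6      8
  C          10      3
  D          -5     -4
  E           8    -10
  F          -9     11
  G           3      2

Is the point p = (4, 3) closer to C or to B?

C

Compare squared distances:
|pC|² = (4−10)² + (3−3)² = 36 + 0 = 36
|pB|² = (4−(-6))² + (3−8)² = 100 + 25 = 125
36 < 125, so C is closer.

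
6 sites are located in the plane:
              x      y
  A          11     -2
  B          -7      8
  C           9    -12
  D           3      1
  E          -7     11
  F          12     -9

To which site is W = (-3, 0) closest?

Compare squared distances (the ordering matches that of the actual distances):
|WA|² = (-3−11)² + (0−(-2))² = 196 + 4 = 200
|WB|² = (-3−(-7))² + (0−8)² = 16 + 64 = 80
|WC|² = (-3−9)² + (0−(-12))² = 144 + 144 = 288
|WD|² = (-3−3)² + (0−1)² = 36 + 1 = 37
|WE|² = (-3−(-7))² + (0−11)² = 16 + 121 = 137
|WF|² = (-3−12)² + (0−(-9))² = 225 + 81 = 306
D is nearest.

D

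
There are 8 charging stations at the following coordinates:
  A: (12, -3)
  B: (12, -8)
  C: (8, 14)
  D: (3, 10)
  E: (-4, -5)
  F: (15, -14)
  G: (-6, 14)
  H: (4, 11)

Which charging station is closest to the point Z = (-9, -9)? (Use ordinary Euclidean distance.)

E

Compare squared distances (the ordering matches that of the actual distances):
|ZA|² = (-9−12)² + (-9−(-3))² = 441 + 36 = 477
|ZB|² = (-9−12)² + (-9−(-8))² = 441 + 1 = 442
|ZC|² = (-9−8)² + (-9−14)² = 289 + 529 = 818
|ZD|² = (-9−3)² + (-9−10)² = 144 + 361 = 505
|ZE|² = (-9−(-4))² + (-9−(-5))² = 25 + 16 = 41
|ZF|² = (-9−15)² + (-9−(-14))² = 576 + 25 = 601
|ZG|² = (-9−(-6))² + (-9−14)² = 9 + 529 = 538
|ZH|² = (-9−4)² + (-9−11)² = 169 + 400 = 569
The smallest is to E, so Z lies in the Voronoi region of E.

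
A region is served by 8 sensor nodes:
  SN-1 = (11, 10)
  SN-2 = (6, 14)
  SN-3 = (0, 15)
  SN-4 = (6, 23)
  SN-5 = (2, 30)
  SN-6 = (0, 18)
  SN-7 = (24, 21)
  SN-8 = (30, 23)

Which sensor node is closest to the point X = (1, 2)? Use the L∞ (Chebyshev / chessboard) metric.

SN-1

d(X, SN-1) = max(10, 8) = 10
d(X, SN-2) = max(5, 12) = 12
d(X, SN-3) = max(1, 13) = 13
d(X, SN-4) = max(5, 21) = 21
d(X, SN-5) = max(1, 28) = 28
d(X, SN-6) = max(1, 16) = 16
d(X, SN-7) = max(23, 19) = 23
d(X, SN-8) = max(29, 21) = 29
Minimum is at SN-1.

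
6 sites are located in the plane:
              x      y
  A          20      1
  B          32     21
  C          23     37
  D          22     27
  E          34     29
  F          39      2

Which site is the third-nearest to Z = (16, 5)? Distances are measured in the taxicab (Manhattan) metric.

D

d(Z,A) = |16−20| + |5−1| = 4 + 4 = 8
d(Z,B) = |16−32| + |5−21| = 16 + 16 = 32
d(Z,C) = |16−23| + |5−37| = 7 + 32 = 39
d(Z,D) = |16−22| + |5−27| = 6 + 22 = 28
d(Z,E) = |16−34| + |5−29| = 18 + 24 = 42
d(Z,F) = |16−39| + |5−2| = 23 + 3 = 26
Sorted ascending: A, F, D, B, … — the third-nearest is D.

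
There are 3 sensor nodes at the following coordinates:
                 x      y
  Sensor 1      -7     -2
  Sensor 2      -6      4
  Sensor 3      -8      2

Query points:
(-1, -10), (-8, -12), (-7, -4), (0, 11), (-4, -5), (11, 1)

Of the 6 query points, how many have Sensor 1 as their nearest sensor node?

4

(-1, -10) — d² to each: Sensor 1:100, Sensor 2:221, Sensor 3:193 → nearest is Sensor 1
(-8, -12) — d² to each: Sensor 1:101, Sensor 2:260, Sensor 3:196 → nearest is Sensor 1
(-7, -4) — d² to each: Sensor 1:4, Sensor 2:65, Sensor 3:37 → nearest is Sensor 1
(0, 11) — d² to each: Sensor 1:218, Sensor 2:85, Sensor 3:145 → nearest is Sensor 2
(-4, -5) — d² to each: Sensor 1:18, Sensor 2:85, Sensor 3:65 → nearest is Sensor 1
(11, 1) — d² to each: Sensor 1:333, Sensor 2:298, Sensor 3:362 → nearest is Sensor 2
4 of the 6 points have Sensor 1 as nearest.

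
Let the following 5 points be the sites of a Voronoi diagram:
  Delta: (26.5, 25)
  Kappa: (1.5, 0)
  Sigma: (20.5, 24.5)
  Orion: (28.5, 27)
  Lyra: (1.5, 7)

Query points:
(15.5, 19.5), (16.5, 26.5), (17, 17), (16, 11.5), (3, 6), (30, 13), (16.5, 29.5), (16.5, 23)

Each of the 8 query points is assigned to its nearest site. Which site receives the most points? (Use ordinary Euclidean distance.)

Sigma

(15.5, 19.5) — d² to each: Delta:151.25, Kappa:576.25, Sigma:50, Orion:225.25, Lyra:352.25 → nearest is Sigma
(16.5, 26.5) — d² to each: Delta:102.25, Kappa:927.25, Sigma:20, Orion:144.25, Lyra:605.25 → nearest is Sigma
(17, 17) — d² to each: Delta:154.25, Kappa:529.25, Sigma:68.5, Orion:232.25, Lyra:340.25 → nearest is Sigma
(16, 11.5) — d² to each: Delta:292.5, Kappa:342.5, Sigma:189.25, Orion:396.5, Lyra:230.5 → nearest is Sigma
(3, 6) — d² to each: Delta:913.25, Kappa:38.25, Sigma:648.5, Orion:1091.25, Lyra:3.25 → nearest is Lyra
(30, 13) — d² to each: Delta:156.25, Kappa:981.25, Sigma:222.5, Orion:198.25, Lyra:848.25 → nearest is Delta
(16.5, 29.5) — d² to each: Delta:120.25, Kappa:1095.25, Sigma:41, Orion:150.25, Lyra:731.25 → nearest is Sigma
(16.5, 23) — d² to each: Delta:104, Kappa:754, Sigma:18.25, Orion:160, Lyra:481 → nearest is Sigma
Tally — Delta:1, Sigma:6, Lyra:1. Sigma captures the most (6).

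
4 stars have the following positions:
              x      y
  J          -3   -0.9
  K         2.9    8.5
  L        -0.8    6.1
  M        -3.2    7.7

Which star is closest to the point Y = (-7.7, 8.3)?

M

Since √ is increasing, it suffices to compare squared distances:
|YJ|² = (-7.7−(-3))² + (8.3−(-0.9))² = 22.09 + 84.64 = 106.73
|YK|² = (-7.7−2.9)² + (8.3−8.5)² = 112.36 + 0.04 = 112.4
|YL|² = (-7.7−(-0.8))² + (8.3−6.1)² = 47.61 + 4.84 = 52.45
|YM|² = (-7.7−(-3.2))² + (8.3−7.7)² = 20.25 + 0.36 = 20.61
Minimum is at M.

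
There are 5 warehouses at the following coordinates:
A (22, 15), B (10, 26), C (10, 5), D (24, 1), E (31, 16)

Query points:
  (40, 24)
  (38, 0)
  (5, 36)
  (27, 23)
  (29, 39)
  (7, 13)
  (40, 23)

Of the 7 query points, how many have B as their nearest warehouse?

(40, 24) — d² to each: A:405, B:904, C:1261, D:785, E:145 → nearest is E
(38, 0) — d² to each: A:481, B:1460, C:809, D:197, E:305 → nearest is D
(5, 36) — d² to each: A:730, B:125, C:986, D:1586, E:1076 → nearest is B
(27, 23) — d² to each: A:89, B:298, C:613, D:493, E:65 → nearest is E
(29, 39) — d² to each: A:625, B:530, C:1517, D:1469, E:533 → nearest is B
(7, 13) — d² to each: A:229, B:178, C:73, D:433, E:585 → nearest is C
(40, 23) — d² to each: A:388, B:909, C:1224, D:740, E:130 → nearest is E
2 of the 7 points have B as nearest.

2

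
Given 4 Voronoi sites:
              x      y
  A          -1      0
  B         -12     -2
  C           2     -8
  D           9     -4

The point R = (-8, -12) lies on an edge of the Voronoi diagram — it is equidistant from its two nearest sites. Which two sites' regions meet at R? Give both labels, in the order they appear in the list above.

B and C

Squared distances from R to each site:
|RA|² = (-8−(-1))² + (-12−0)² = 49 + 144 = 193
|RB|² = (-8−(-12))² + (-12−(-2))² = 16 + 100 = 116
|RC|² = (-8−2)² + (-12−(-8))² = 100 + 16 = 116
|RD|² = (-8−9)² + (-12−(-4))² = 289 + 64 = 353
R is equidistant from B and C (both at squared distance 116), and every other site is strictly farther — so R lies on the B–C Voronoi edge.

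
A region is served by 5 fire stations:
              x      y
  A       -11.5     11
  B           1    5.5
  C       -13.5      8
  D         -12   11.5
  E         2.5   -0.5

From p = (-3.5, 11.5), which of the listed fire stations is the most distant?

E

Squared Euclidean distances:
|pA|² = (-3.5−(-11.5))² + (11.5−11)² = 64 + 0.25 = 64.25
|pB|² = (-3.5−1)² + (11.5−5.5)² = 20.25 + 36 = 56.25
|pC|² = (-3.5−(-13.5))² + (11.5−8)² = 100 + 12.25 = 112.25
|pD|² = (-3.5−(-12))² + (11.5−11.5)² = 72.25 + 0 = 72.25
|pE|² = (-3.5−2.5)² + (11.5−(-0.5))² = 36 + 144 = 180
The largest is to E.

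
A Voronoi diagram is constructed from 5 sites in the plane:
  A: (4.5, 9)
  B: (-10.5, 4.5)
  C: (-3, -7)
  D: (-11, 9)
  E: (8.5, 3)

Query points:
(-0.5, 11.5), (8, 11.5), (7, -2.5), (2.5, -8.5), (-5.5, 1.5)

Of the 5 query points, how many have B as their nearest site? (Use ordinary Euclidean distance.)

1

(-0.5, 11.5) — d² to each: A:31.25, B:149, C:348.5, D:116.5, E:153.25 → nearest is A
(8, 11.5) — d² to each: A:18.5, B:391.25, C:463.25, D:367.25, E:72.5 → nearest is A
(7, -2.5) — d² to each: A:138.5, B:355.25, C:120.25, D:456.25, E:32.5 → nearest is E
(2.5, -8.5) — d² to each: A:310.25, B:338, C:32.5, D:488.5, E:168.25 → nearest is C
(-5.5, 1.5) — d² to each: A:156.25, B:34, C:78.5, D:86.5, E:198.25 → nearest is B
1 of the 5 points has B as nearest.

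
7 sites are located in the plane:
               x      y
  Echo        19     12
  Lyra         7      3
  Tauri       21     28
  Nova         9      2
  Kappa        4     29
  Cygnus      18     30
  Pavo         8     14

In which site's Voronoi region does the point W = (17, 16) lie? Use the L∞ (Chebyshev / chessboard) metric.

Echo

d(W, Echo) = max(2, 4) = 4
d(W, Lyra) = max(10, 13) = 13
d(W, Tauri) = max(4, 12) = 12
d(W, Nova) = max(8, 14) = 14
d(W, Kappa) = max(13, 13) = 13
d(W, Cygnus) = max(1, 14) = 14
d(W, Pavo) = max(9, 2) = 9
The smallest is to Echo, so W lies in the Voronoi region of Echo.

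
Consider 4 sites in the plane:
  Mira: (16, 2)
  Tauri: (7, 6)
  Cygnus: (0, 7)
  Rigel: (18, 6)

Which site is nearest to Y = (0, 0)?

Compare squared distances (the ordering matches that of the actual distances):
d²(Y, Mira) = 256 + 4 = 260
d²(Y, Tauri) = 49 + 36 = 85
d²(Y, Cygnus) = 0 + 49 = 49
d²(Y, Rigel) = 324 + 36 = 360
Minimum is at Cygnus.

Cygnus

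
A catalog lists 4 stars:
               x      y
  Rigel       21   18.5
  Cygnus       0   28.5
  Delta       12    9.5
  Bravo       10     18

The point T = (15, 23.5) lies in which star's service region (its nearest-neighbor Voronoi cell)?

Since √ is increasing, it suffices to compare squared distances:
d²(T, Rigel) = (15−21)² + (23.5−18.5)² = 36 + 25 = 61
d²(T, Cygnus) = (15−0)² + (23.5−28.5)² = 225 + 25 = 250
d²(T, Delta) = (15−12)² + (23.5−9.5)² = 9 + 196 = 205
d²(T, Bravo) = (15−10)² + (23.5−18)² = 25 + 30.25 = 55.25
The smallest is to Bravo, so T lies in the Voronoi region of Bravo.

Bravo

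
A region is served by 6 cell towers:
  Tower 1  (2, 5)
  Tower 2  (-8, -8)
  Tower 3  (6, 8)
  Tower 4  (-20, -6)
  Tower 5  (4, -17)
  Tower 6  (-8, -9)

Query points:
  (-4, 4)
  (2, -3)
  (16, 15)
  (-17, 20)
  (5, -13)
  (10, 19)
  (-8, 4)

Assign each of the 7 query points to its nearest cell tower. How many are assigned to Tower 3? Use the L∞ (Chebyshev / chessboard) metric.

(-4, 4) — d to each: Tower 1:6, Tower 2:12, Tower 3:10, Tower 4:16, Tower 5:21, Tower 6:13 → nearest is Tower 1
(2, -3) — d to each: Tower 1:8, Tower 2:10, Tower 3:11, Tower 4:22, Tower 5:14, Tower 6:10 → nearest is Tower 1
(16, 15) — d to each: Tower 1:14, Tower 2:24, Tower 3:10, Tower 4:36, Tower 5:32, Tower 6:24 → nearest is Tower 3
(-17, 20) — d to each: Tower 1:19, Tower 2:28, Tower 3:23, Tower 4:26, Tower 5:37, Tower 6:29 → nearest is Tower 1
(5, -13) — d to each: Tower 1:18, Tower 2:13, Tower 3:21, Tower 4:25, Tower 5:4, Tower 6:13 → nearest is Tower 5
(10, 19) — d to each: Tower 1:14, Tower 2:27, Tower 3:11, Tower 4:30, Tower 5:36, Tower 6:28 → nearest is Tower 3
(-8, 4) — d to each: Tower 1:10, Tower 2:12, Tower 3:14, Tower 4:12, Tower 5:21, Tower 6:13 → nearest is Tower 1
2 of the 7 points have Tower 3 as nearest.

2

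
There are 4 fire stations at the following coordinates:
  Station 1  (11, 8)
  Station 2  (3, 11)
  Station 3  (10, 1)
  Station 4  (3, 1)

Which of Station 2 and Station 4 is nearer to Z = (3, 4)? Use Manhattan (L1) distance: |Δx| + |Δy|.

Station 4

d(Z, Station 2) = |3−3| + |4−11| = 0 + 7 = 7
d(Z, Station 4) = |3−3| + |4−1| = 0 + 3 = 3
7 > 3, so Station 4 is closer.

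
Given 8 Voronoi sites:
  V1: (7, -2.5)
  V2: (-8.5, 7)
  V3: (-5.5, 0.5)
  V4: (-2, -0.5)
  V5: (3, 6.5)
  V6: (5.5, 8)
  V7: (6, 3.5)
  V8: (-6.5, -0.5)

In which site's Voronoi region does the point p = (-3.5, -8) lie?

V4

Compare squared distances (the ordering matches that of the actual distances):
|pV1|² = (-3.5−7)² + (-8−(-2.5))² = 110.25 + 30.25 = 140.5
|pV2|² = (-3.5−(-8.5))² + (-8−7)² = 25 + 225 = 250
|pV3|² = (-3.5−(-5.5))² + (-8−0.5)² = 4 + 72.25 = 76.25
|pV4|² = (-3.5−(-2))² + (-8−(-0.5))² = 2.25 + 56.25 = 58.5
|pV5|² = (-3.5−3)² + (-8−6.5)² = 42.25 + 210.25 = 252.5
|pV6|² = (-3.5−5.5)² + (-8−8)² = 81 + 256 = 337
|pV7|² = (-3.5−6)² + (-8−3.5)² = 90.25 + 132.25 = 222.5
|pV8|² = (-3.5−(-6.5))² + (-8−(-0.5))² = 9 + 56.25 = 65.25
Minimum is at V4.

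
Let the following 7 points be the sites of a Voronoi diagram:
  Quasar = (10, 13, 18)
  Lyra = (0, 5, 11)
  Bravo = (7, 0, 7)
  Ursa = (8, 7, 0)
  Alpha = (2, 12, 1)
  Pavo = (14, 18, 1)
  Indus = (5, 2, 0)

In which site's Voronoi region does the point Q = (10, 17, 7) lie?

Since √ is increasing, it suffices to compare squared distances:
d²(Q, Quasar) = 0 + 16 + 121 = 137
d²(Q, Lyra) = 100 + 144 + 16 = 260
d²(Q, Bravo) = 9 + 289 + 0 = 298
d²(Q, Ursa) = 4 + 100 + 49 = 153
d²(Q, Alpha) = 64 + 25 + 36 = 125
d²(Q, Pavo) = 16 + 1 + 36 = 53
d²(Q, Indus) = 25 + 225 + 49 = 299
Pavo is nearest.

Pavo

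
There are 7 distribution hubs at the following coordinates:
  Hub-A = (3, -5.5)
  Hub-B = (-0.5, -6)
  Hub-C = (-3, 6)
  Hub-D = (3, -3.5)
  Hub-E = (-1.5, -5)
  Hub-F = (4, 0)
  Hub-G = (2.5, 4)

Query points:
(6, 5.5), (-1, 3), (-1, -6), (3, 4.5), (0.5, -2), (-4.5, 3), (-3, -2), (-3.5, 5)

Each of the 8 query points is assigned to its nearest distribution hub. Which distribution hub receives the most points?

(6, 5.5) — d² to each: Hub-A:130, Hub-B:174.5, Hub-C:81.25, Hub-D:90, Hub-E:166.5, Hub-F:34.25, Hub-G:14.5 → nearest is Hub-G
(-1, 3) — d² to each: Hub-A:88.25, Hub-B:81.25, Hub-C:13, Hub-D:58.25, Hub-E:64.25, Hub-F:34, Hub-G:13.25 → nearest is Hub-C
(-1, -6) — d² to each: Hub-A:16.25, Hub-B:0.25, Hub-C:148, Hub-D:22.25, Hub-E:1.25, Hub-F:61, Hub-G:112.25 → nearest is Hub-B
(3, 4.5) — d² to each: Hub-A:100, Hub-B:122.5, Hub-C:38.25, Hub-D:64, Hub-E:110.5, Hub-F:21.25, Hub-G:0.5 → nearest is Hub-G
(0.5, -2) — d² to each: Hub-A:18.5, Hub-B:17, Hub-C:76.25, Hub-D:8.5, Hub-E:13, Hub-F:16.25, Hub-G:40 → nearest is Hub-D
(-4.5, 3) — d² to each: Hub-A:128.5, Hub-B:97, Hub-C:11.25, Hub-D:98.5, Hub-E:73, Hub-F:81.25, Hub-G:50 → nearest is Hub-C
(-3, -2) — d² to each: Hub-A:48.25, Hub-B:22.25, Hub-C:64, Hub-D:38.25, Hub-E:11.25, Hub-F:53, Hub-G:66.25 → nearest is Hub-E
(-3.5, 5) — d² to each: Hub-A:152.5, Hub-B:130, Hub-C:1.25, Hub-D:114.5, Hub-E:104, Hub-F:81.25, Hub-G:37 → nearest is Hub-C
Tally — Hub-B:1, Hub-C:3, Hub-D:1, Hub-E:1, Hub-G:2. Hub-C captures the most (3).

Hub-C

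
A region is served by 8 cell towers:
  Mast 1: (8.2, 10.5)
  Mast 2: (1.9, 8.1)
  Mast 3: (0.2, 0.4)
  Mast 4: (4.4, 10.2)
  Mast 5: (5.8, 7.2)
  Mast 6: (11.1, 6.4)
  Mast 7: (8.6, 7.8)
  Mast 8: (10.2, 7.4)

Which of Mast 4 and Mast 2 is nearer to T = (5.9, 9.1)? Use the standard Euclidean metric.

Compare squared distances:
d²(T, Mast 4) = (5.9−4.4)² + (9.1−10.2)² = 2.25 + 1.21 = 3.46
d²(T, Mast 2) = (5.9−1.9)² + (9.1−8.1)² = 16 + 1 = 17
3.46 < 17, so Mast 4 is closer.

Mast 4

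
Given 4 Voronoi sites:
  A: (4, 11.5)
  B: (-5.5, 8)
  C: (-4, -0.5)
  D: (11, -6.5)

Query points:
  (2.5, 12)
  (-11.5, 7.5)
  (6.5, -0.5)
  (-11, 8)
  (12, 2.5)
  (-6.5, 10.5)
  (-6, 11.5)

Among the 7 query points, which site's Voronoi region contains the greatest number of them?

(2.5, 12) — d² to each: A:2.5, B:80, C:198.5, D:414.5 → nearest is A
(-11.5, 7.5) — d² to each: A:256.25, B:36.25, C:120.25, D:702.25 → nearest is B
(6.5, -0.5) — d² to each: A:150.25, B:216.25, C:110.25, D:56.25 → nearest is D
(-11, 8) — d² to each: A:237.25, B:30.25, C:121.25, D:694.25 → nearest is B
(12, 2.5) — d² to each: A:145, B:336.5, C:265, D:82 → nearest is D
(-6.5, 10.5) — d² to each: A:111.25, B:7.25, C:127.25, D:595.25 → nearest is B
(-6, 11.5) — d² to each: A:100, B:12.5, C:148, D:613 → nearest is B
Tally — A:1, B:4, D:2. B captures the most (4).

B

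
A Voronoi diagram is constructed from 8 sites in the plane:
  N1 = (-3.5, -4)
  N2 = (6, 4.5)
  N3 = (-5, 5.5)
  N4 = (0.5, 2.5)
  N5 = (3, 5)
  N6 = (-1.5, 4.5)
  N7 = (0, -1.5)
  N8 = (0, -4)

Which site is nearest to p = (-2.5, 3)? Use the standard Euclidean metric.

N6

Since √ is increasing, it suffices to compare squared distances:
|pN1|² = (-2.5−(-3.5))² + (3−(-4))² = 1 + 49 = 50
|pN2|² = (-2.5−6)² + (3−4.5)² = 72.25 + 2.25 = 74.5
|pN3|² = (-2.5−(-5))² + (3−5.5)² = 6.25 + 6.25 = 12.5
|pN4|² = (-2.5−0.5)² + (3−2.5)² = 9 + 0.25 = 9.25
|pN5|² = (-2.5−3)² + (3−5)² = 30.25 + 4 = 34.25
|pN6|² = (-2.5−(-1.5))² + (3−4.5)² = 1 + 2.25 = 3.25
|pN7|² = (-2.5−0)² + (3−(-1.5))² = 6.25 + 20.25 = 26.5
|pN8|² = (-2.5−0)² + (3−(-4))² = 6.25 + 49 = 55.25
N6 is nearest.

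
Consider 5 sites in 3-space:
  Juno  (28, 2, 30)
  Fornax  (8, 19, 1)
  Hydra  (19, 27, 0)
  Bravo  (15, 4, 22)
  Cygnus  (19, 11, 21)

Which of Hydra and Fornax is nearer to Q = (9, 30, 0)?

Hydra

Compare squared distances:
d²(Q, Hydra) = (9−19)² + (30−27)² + (0−0)² = 100 + 9 + 0 = 109
d²(Q, Fornax) = (9−8)² + (30−19)² + (0−1)² = 1 + 121 + 1 = 123
109 < 123, so Hydra is closer.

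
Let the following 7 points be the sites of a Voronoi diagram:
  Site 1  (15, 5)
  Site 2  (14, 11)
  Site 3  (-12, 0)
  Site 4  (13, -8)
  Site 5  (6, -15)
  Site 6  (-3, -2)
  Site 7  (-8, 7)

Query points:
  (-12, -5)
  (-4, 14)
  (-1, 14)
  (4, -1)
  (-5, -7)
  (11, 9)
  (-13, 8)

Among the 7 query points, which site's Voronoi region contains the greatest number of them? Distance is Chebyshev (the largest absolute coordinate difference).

Site 7

(-12, -5) — d to each: Site 1:27, Site 2:26, Site 3:5, Site 4:25, Site 5:18, Site 6:9, Site 7:12 → nearest is Site 3
(-4, 14) — d to each: Site 1:19, Site 2:18, Site 3:14, Site 4:22, Site 5:29, Site 6:16, Site 7:7 → nearest is Site 7
(-1, 14) — d to each: Site 1:16, Site 2:15, Site 3:14, Site 4:22, Site 5:29, Site 6:16, Site 7:7 → nearest is Site 7
(4, -1) — d to each: Site 1:11, Site 2:12, Site 3:16, Site 4:9, Site 5:14, Site 6:7, Site 7:12 → nearest is Site 6
(-5, -7) — d to each: Site 1:20, Site 2:19, Site 3:7, Site 4:18, Site 5:11, Site 6:5, Site 7:14 → nearest is Site 6
(11, 9) — d to each: Site 1:4, Site 2:3, Site 3:23, Site 4:17, Site 5:24, Site 6:14, Site 7:19 → nearest is Site 2
(-13, 8) — d to each: Site 1:28, Site 2:27, Site 3:8, Site 4:26, Site 5:23, Site 6:10, Site 7:5 → nearest is Site 7
Tally — Site 2:1, Site 3:1, Site 6:2, Site 7:3. Site 7 captures the most (3).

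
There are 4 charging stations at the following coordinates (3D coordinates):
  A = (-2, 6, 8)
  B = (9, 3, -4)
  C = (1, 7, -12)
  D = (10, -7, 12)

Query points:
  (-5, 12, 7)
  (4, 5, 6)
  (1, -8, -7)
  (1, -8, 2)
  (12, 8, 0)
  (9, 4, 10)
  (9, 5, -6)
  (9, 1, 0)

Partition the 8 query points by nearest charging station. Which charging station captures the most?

(-5, 12, 7) — d² to each: A:46, B:398, C:422, D:611 → nearest is A
(4, 5, 6) — d² to each: A:41, B:129, C:337, D:216 → nearest is A
(1, -8, -7) — d² to each: A:430, B:194, C:250, D:443 → nearest is B
(1, -8, 2) — d² to each: A:241, B:221, C:421, D:182 → nearest is D
(12, 8, 0) — d² to each: A:264, B:50, C:266, D:373 → nearest is B
(9, 4, 10) — d² to each: A:129, B:197, C:557, D:126 → nearest is D
(9, 5, -6) — d² to each: A:318, B:8, C:104, D:469 → nearest is B
(9, 1, 0) — d² to each: A:210, B:20, C:244, D:209 → nearest is B
Tally — A:2, B:4, D:2. B captures the most (4).

B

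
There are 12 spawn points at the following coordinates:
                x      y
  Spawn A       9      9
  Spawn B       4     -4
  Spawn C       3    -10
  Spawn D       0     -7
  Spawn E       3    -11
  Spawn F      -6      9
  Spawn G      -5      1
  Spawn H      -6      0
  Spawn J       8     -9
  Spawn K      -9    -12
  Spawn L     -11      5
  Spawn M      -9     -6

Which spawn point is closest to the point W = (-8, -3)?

Spawn M

Compare squared distances (the ordering matches that of the actual distances):
d²(W, Spawn A) = (-8−9)² + (-3−9)² = 289 + 144 = 433
d²(W, Spawn B) = (-8−4)² + (-3−(-4))² = 144 + 1 = 145
d²(W, Spawn C) = (-8−3)² + (-3−(-10))² = 121 + 49 = 170
d²(W, Spawn D) = (-8−0)² + (-3−(-7))² = 64 + 16 = 80
d²(W, Spawn E) = (-8−3)² + (-3−(-11))² = 121 + 64 = 185
d²(W, Spawn F) = (-8−(-6))² + (-3−9)² = 4 + 144 = 148
d²(W, Spawn G) = (-8−(-5))² + (-3−1)² = 9 + 16 = 25
d²(W, Spawn H) = (-8−(-6))² + (-3−0)² = 4 + 9 = 13
d²(W, Spawn J) = (-8−8)² + (-3−(-9))² = 256 + 36 = 292
d²(W, Spawn K) = (-8−(-9))² + (-3−(-12))² = 1 + 81 = 82
d²(W, Spawn L) = (-8−(-11))² + (-3−5)² = 9 + 64 = 73
d²(W, Spawn M) = (-8−(-9))² + (-3−(-6))² = 1 + 9 = 10
Minimum is at Spawn M.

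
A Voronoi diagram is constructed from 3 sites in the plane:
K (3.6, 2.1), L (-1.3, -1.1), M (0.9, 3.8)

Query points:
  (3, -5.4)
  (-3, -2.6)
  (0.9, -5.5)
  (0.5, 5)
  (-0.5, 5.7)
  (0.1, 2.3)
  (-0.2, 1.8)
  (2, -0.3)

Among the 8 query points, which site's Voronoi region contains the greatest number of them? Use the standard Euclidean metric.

M

(3, -5.4) — d² to each: K:56.61, L:36.98, M:89.05 → nearest is L
(-3, -2.6) — d² to each: K:65.65, L:5.14, M:56.17 → nearest is L
(0.9, -5.5) — d² to each: K:65.05, L:24.2, M:86.49 → nearest is L
(0.5, 5) — d² to each: K:18.02, L:40.45, M:1.6 → nearest is M
(-0.5, 5.7) — d² to each: K:29.77, L:46.88, M:5.57 → nearest is M
(0.1, 2.3) — d² to each: K:12.29, L:13.52, M:2.89 → nearest is M
(-0.2, 1.8) — d² to each: K:14.53, L:9.62, M:5.21 → nearest is M
(2, -0.3) — d² to each: K:8.32, L:11.53, M:18.02 → nearest is K
Tally — K:1, L:3, M:4. M captures the most (4).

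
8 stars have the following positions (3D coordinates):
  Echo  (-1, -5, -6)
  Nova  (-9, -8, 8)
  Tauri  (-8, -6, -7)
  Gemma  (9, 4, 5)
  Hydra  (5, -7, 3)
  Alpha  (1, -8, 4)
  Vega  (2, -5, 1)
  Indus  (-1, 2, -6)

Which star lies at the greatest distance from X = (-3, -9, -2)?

Compare squared distances (the ordering matches that of the actual distances):
d²(X, Echo) = (-3−(-1))² + (-9−(-5))² + (-2−(-6))² = 4 + 16 + 16 = 36
d²(X, Nova) = (-3−(-9))² + (-9−(-8))² + (-2−8)² = 36 + 1 + 100 = 137
d²(X, Tauri) = (-3−(-8))² + (-9−(-6))² + (-2−(-7))² = 25 + 9 + 25 = 59
d²(X, Gemma) = (-3−9)² + (-9−4)² + (-2−5)² = 144 + 169 + 49 = 362
d²(X, Hydra) = (-3−5)² + (-9−(-7))² + (-2−3)² = 64 + 4 + 25 = 93
d²(X, Alpha) = (-3−1)² + (-9−(-8))² + (-2−4)² = 16 + 1 + 36 = 53
d²(X, Vega) = (-3−2)² + (-9−(-5))² + (-2−1)² = 25 + 16 + 9 = 50
d²(X, Indus) = (-3−(-1))² + (-9−2)² + (-2−(-6))² = 4 + 121 + 16 = 141
The largest is to Gemma.

Gemma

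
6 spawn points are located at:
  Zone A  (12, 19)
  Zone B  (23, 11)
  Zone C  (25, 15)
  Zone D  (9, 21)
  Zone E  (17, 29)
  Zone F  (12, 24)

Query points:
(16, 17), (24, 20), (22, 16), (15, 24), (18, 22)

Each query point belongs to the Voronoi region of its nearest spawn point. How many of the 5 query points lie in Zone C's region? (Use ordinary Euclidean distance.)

(16, 17) — d² to each: Zone A:20, Zone B:85, Zone C:85, Zone D:65, Zone E:145, Zone F:65 → nearest is Zone A
(24, 20) — d² to each: Zone A:145, Zone B:82, Zone C:26, Zone D:226, Zone E:130, Zone F:160 → nearest is Zone C
(22, 16) — d² to each: Zone A:109, Zone B:26, Zone C:10, Zone D:194, Zone E:194, Zone F:164 → nearest is Zone C
(15, 24) — d² to each: Zone A:34, Zone B:233, Zone C:181, Zone D:45, Zone E:29, Zone F:9 → nearest is Zone F
(18, 22) — d² to each: Zone A:45, Zone B:146, Zone C:98, Zone D:82, Zone E:50, Zone F:40 → nearest is Zone F
2 of the 5 points have Zone C as nearest.

2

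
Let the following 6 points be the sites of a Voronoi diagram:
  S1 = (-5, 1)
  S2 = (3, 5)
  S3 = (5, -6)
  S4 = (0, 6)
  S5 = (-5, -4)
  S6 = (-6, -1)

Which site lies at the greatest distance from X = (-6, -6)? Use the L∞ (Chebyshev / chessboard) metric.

d(X,S1) = max(1, 7) = 7
d(X,S2) = max(9, 11) = 11
d(X,S3) = max(11, 0) = 11
d(X,S4) = max(6, 12) = 12
d(X,S5) = max(1, 2) = 2
d(X,S6) = max(0, 5) = 5
The largest is to S4.

S4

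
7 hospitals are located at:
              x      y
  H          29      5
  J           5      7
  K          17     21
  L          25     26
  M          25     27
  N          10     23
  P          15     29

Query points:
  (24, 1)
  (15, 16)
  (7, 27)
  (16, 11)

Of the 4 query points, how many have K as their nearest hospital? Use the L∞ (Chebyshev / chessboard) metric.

(24, 1) — d to each: H:5, J:19, K:20, L:25, M:26, N:22, P:28 → nearest is H
(15, 16) — d to each: H:14, J:10, K:5, L:10, M:11, N:7, P:13 → nearest is K
(7, 27) — d to each: H:22, J:20, K:10, L:18, M:18, N:4, P:8 → nearest is N
(16, 11) — d to each: H:13, J:11, K:10, L:15, M:16, N:12, P:18 → nearest is K
2 of the 4 points have K as nearest.

2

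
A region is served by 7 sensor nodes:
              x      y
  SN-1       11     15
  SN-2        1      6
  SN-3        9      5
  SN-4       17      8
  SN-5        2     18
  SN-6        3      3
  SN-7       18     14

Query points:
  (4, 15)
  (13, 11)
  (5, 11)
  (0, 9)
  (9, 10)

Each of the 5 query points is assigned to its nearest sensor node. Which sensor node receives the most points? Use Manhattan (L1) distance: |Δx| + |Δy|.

SN-2

(4, 15) — d to each: SN-1:7, SN-2:12, SN-3:15, SN-4:20, SN-5:5, SN-6:13, SN-7:15 → nearest is SN-5
(13, 11) — d to each: SN-1:6, SN-2:17, SN-3:10, SN-4:7, SN-5:18, SN-6:18, SN-7:8 → nearest is SN-1
(5, 11) — d to each: SN-1:10, SN-2:9, SN-3:10, SN-4:15, SN-5:10, SN-6:10, SN-7:16 → nearest is SN-2
(0, 9) — d to each: SN-1:17, SN-2:4, SN-3:13, SN-4:18, SN-5:11, SN-6:9, SN-7:23 → nearest is SN-2
(9, 10) — d to each: SN-1:7, SN-2:12, SN-3:5, SN-4:10, SN-5:15, SN-6:13, SN-7:13 → nearest is SN-3
Tally — SN-1:1, SN-2:2, SN-3:1, SN-5:1. SN-2 captures the most (2).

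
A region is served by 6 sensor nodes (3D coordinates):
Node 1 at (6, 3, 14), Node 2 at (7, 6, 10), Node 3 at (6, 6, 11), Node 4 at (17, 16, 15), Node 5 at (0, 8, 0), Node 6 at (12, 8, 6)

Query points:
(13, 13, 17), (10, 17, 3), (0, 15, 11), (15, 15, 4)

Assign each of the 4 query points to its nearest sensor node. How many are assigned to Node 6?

(13, 13, 17) — d² to each: Node 1:158, Node 2:134, Node 3:134, Node 4:29, Node 5:483, Node 6:147 → nearest is Node 4
(10, 17, 3) — d² to each: Node 1:333, Node 2:179, Node 3:201, Node 4:194, Node 5:190, Node 6:94 → nearest is Node 6
(0, 15, 11) — d² to each: Node 1:189, Node 2:131, Node 3:117, Node 4:306, Node 5:170, Node 6:218 → nearest is Node 3
(15, 15, 4) — d² to each: Node 1:325, Node 2:181, Node 3:211, Node 4:126, Node 5:290, Node 6:62 → nearest is Node 6
2 of the 4 points have Node 6 as nearest.

2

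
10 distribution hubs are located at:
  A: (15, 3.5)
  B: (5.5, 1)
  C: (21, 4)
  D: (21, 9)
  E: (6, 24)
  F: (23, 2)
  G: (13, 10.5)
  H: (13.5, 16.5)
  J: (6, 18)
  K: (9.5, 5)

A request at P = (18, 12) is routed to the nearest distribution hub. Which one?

D

Compare squared distances (the ordering matches that of the actual distances):
|PA|² = 9 + 72.25 = 81.25
|PB|² = 156.25 + 121 = 277.25
|PC|² = 9 + 64 = 73
|PD|² = 9 + 9 = 18
|PE|² = 144 + 144 = 288
|PF|² = 25 + 100 = 125
|PG|² = 25 + 2.25 = 27.25
|PH|² = 20.25 + 20.25 = 40.5
|PJ|² = 144 + 36 = 180
|PK|² = 72.25 + 49 = 121.25
Minimum is at D.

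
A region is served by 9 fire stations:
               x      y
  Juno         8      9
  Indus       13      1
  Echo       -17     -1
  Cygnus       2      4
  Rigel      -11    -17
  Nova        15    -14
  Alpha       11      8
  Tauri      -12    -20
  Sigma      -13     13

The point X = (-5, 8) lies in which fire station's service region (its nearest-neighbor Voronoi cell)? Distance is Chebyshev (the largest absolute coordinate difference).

Cygnus

d(X, Juno) = max(13, 1) = 13
d(X, Indus) = max(18, 7) = 18
d(X, Echo) = max(12, 9) = 12
d(X, Cygnus) = max(7, 4) = 7
d(X, Rigel) = max(6, 25) = 25
d(X, Nova) = max(20, 22) = 22
d(X, Alpha) = max(16, 0) = 16
d(X, Tauri) = max(7, 28) = 28
d(X, Sigma) = max(8, 5) = 8
Minimum is at Cygnus.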